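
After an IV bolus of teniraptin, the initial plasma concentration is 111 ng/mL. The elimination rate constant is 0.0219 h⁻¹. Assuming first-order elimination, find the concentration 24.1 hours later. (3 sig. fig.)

C(t) = C₀ e^(−kt) = 111 × e^(−0.02190 × 24.1) = 111 × e^(−0.5278) = 111 × 0.5899 ≈ 65.5 ng/mL

65.5 ng/mL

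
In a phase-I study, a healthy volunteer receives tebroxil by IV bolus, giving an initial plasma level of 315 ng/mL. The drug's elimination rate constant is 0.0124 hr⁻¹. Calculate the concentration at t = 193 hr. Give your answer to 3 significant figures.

28.8 ng/mL

C(t) = C₀ e^(−kt) = 315 × e^(−0.01240 × 193) = 315 × e^(−2.393) = 315 × 0.09134 ≈ 28.8 ng/mL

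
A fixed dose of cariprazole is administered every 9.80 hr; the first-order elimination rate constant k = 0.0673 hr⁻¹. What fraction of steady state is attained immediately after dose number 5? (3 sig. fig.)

0.963

f_n = 1 − e^(−nkτ) = 1 − e^(−5 × 0.06730 × 9.80) = 1 − e^(−3.298) = 1 − 0.03697 ≈ 0.963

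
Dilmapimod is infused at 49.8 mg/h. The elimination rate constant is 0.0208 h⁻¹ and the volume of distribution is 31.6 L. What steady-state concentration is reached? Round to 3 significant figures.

CL = k · V = 0.0208 × 31.6 = 0.6573 L/h
Css = rate / CL = 49.8 / 0.6573 ≈ 75.8 µg/mL

75.8 µg/mL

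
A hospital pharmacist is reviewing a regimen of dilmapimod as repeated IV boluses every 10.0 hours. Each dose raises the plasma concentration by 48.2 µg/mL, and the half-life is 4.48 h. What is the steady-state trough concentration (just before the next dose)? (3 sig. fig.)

13.0 µg/mL

k = ln 2 / 4.48 = 0.1547 h⁻¹
Fraction remaining after one interval: e^(−kτ) = e^(−0.1547 × 10.0) = 0.2128
R = 1 / (1 − 0.2128) = 1.270
Css,max = 48.2 × 1.270 = 61.23 µg/mL
Css,min = Css,max × e^(−kτ) = 61.23 × 0.2128 ≈ 13.0 µg/mL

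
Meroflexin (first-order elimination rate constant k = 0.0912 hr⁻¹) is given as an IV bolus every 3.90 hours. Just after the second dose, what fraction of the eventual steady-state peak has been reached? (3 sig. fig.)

f_n = 1 − e^(−nkτ) = 1 − e^(−2 × 0.09120 × 3.90) = 1 − e^(−0.7114) = 1 − 0.4910 ≈ 0.509

0.509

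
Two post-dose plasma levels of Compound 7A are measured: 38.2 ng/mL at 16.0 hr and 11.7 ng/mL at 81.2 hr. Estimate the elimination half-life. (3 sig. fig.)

38.2 hours

k = ln(C₁/C₂) / (t₂ − t₁) = ln(38.2/11.7) / (81.2 − 16.0)
  = 1.183 / 65.20 = 0.01815 hr⁻¹
t½ = ln 2 / k = ln 2 / 0.01815 ≈ 38.2 hours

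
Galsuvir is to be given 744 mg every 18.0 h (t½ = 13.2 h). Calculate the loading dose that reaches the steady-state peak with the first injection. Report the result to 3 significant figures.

k = ln 2 / 13.2 = 0.05251 h⁻¹
Accumulation ratio R = 1 / (1 − e^(−kτ)) = 1 / (1 − e^(−0.05251×18.0)) = 1 / (1 − 0.3886) = 1.636
Loading dose = maintenance dose × R = 744 × 1.636 ≈ 1220 mg

1220 mg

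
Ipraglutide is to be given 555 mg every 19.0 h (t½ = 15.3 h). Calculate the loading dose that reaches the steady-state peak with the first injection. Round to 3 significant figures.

k = ln 2 / 15.3 = 0.04530 h⁻¹
Accumulation ratio R = 1 / (1 − e^(−kτ)) = 1 / (1 − e^(−0.04530×19.0)) = 1 / (1 − 0.4228) = 1.733
Loading dose = maintenance dose × R = 555 × 1.733 ≈ 962 mg

962 mg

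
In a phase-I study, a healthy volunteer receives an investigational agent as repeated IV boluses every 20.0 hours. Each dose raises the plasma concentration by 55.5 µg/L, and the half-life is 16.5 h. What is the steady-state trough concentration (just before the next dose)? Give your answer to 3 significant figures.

k = ln 2 / 16.5 = 0.04201 h⁻¹
Fraction remaining after one interval: e^(−kτ) = e^(−0.04201 × 20.0) = 0.4316
R = 1 / (1 − 0.4316) = 1.759
Css,max = 55.5 × 1.759 = 97.65 µg/L
Css,min = Css,max × e^(−kτ) = 97.65 × 0.4316 ≈ 42.1 µg/L

42.1 µg/L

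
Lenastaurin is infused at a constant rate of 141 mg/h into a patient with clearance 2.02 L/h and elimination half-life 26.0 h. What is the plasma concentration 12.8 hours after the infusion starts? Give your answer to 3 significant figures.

20.2 mg/L

Css = rate / CL = 141 / 2.02 = 69.80 mg/L
k = ln 2 / 26.0 = 0.02666 h⁻¹
C(t) = Css (1 − e^(−kt)) = 69.80 × (1 − e^(−0.3412)) = 69.80 × 0.2891 ≈ 20.2 mg/L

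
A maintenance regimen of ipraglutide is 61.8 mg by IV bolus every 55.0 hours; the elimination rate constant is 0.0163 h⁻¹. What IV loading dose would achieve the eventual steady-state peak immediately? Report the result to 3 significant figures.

104 mg

Accumulation ratio R = 1 / (1 − e^(−kτ)) = 1 / (1 − e^(−0.01630×55.0)) = 1 / (1 − 0.4080) = 1.689
Loading dose = maintenance dose × R = 61.8 × 1.689 ≈ 104 mg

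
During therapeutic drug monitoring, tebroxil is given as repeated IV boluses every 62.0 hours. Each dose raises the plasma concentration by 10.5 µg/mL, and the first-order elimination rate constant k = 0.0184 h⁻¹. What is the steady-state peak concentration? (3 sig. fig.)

15.4 µg/mL

Fraction remaining after one interval: e^(−kτ) = e^(−0.01840 × 62.0) = 0.3196
R = 1 / (1 − 0.3196) = 1.470
Css,max = 10.5 × 1.470 ≈ 15.4 µg/mL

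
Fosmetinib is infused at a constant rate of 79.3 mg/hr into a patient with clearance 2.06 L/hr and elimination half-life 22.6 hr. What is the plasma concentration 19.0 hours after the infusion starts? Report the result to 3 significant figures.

17.0 mg/L

Css = rate / CL = 79.3 / 2.06 = 38.50 mg/L
k = ln 2 / 22.6 = 0.03067 hr⁻¹
C(t) = Css (1 − e^(−kt)) = 38.50 × (1 − e^(−0.5827)) = 38.50 × 0.4416 ≈ 17.0 mg/L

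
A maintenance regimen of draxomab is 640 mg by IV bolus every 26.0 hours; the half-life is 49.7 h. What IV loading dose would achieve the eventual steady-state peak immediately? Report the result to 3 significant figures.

2100 mg

k = ln 2 / 49.7 = 0.01395 h⁻¹
Accumulation ratio R = 1 / (1 − e^(−kτ)) = 1 / (1 − e^(−0.01395×26.0)) = 1 / (1 − 0.6959) = 3.288
Loading dose = maintenance dose × R = 640 × 3.288 ≈ 2100 mg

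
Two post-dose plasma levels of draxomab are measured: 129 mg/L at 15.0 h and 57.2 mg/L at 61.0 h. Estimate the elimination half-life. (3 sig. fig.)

k = ln(C₁/C₂) / (t₂ − t₁) = ln(129/57.2) / (61.0 − 15.0)
  = 0.8133 / 46.00 = 0.01768 h⁻¹
t½ = ln 2 / k = ln 2 / 0.01768 ≈ 39.2 hours

39.2 hours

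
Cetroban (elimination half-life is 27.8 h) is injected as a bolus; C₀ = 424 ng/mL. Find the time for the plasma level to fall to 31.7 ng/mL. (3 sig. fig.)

104 hours

k = ln 2 / 27.8 = 0.02493 h⁻¹
C(t) = C₀ e^(−kt)  ⇒  t = ln(C₀/C) / k
t = ln(424/31.7) / 0.02493 = 2.593 / 0.02493 ≈ 104 hours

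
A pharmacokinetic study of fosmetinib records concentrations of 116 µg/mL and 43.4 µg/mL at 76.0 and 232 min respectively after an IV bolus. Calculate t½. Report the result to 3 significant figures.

k = ln(C₁/C₂) / (t₂ − t₁) = ln(116/43.4) / (232 − 76.0)
  = 0.9831 / 156.0 = 0.006302 min⁻¹
t½ = ln 2 / k = ln 2 / 0.006302 ≈ 110 minutes

110 minutes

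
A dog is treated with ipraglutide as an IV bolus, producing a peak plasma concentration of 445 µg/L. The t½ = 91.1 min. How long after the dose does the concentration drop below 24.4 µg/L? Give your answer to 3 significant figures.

382 minutes

k = ln 2 / 91.1 = 0.007609 min⁻¹
C(t) = C₀ e^(−kt)  ⇒  t = ln(C₀/C) / k
t = ln(445/24.4) / 0.007609 = 2.903 / 0.007609 ≈ 382 minutes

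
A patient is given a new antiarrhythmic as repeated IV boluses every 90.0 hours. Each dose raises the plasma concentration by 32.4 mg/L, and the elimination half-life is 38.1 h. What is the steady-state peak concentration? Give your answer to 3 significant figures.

40.2 mg/L

k = ln 2 / 38.1 = 0.01819 h⁻¹
Fraction remaining after one interval: e^(−kτ) = e^(−0.01819 × 90.0) = 0.1945
R = 1 / (1 − 0.1945) = 1.241
Css,max = 32.4 × 1.241 ≈ 40.2 mg/L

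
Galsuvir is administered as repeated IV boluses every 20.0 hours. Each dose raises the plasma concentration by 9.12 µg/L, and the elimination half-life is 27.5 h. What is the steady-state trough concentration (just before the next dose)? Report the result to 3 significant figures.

k = ln 2 / 27.5 = 0.02521 h⁻¹
Fraction remaining after one interval: e^(−kτ) = e^(−0.02521 × 20.0) = 0.6040
R = 1 / (1 − 0.6040) = 2.526
Css,max = 9.12 × 2.526 = 23.03 µg/L
Css,min = Css,max × e^(−kτ) = 23.03 × 0.6040 ≈ 13.9 µg/L

13.9 µg/L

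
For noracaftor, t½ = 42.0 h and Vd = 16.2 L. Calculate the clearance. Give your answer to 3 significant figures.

0.267 L/h

k = ln 2 / t½ = ln 2 / 42.0 = 0.01650 h⁻¹
CL = k · V = 0.01650 × 16.2 ≈ 0.267 L/h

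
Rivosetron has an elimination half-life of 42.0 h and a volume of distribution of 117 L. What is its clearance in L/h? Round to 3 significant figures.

k = ln 2 / t½ = ln 2 / 42.0 = 0.01650 h⁻¹
CL = k · V = 0.01650 × 117 ≈ 1.93 L/h

1.93 L/h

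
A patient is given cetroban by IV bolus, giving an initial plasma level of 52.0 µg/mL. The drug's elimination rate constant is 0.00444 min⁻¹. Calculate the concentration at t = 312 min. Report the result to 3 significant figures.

C(t) = C₀ e^(−kt) = 52.0 × e^(−0.004440 × 312) = 52.0 × e^(−1.385) = 52.0 × 0.2503 ≈ 13.0 µg/mL

13.0 µg/mL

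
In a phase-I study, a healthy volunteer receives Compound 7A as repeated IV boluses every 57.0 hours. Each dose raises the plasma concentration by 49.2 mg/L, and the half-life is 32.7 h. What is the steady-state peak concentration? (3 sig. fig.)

70.2 mg/L

k = ln 2 / 32.7 = 0.02120 h⁻¹
Fraction remaining after one interval: e^(−kτ) = e^(−0.02120 × 57.0) = 0.2987
R = 1 / (1 − 0.2987) = 1.426
Css,max = 49.2 × 1.426 ≈ 70.2 mg/L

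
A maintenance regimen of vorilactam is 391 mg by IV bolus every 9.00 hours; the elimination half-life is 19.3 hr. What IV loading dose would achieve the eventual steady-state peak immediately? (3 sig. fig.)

1420 mg

k = ln 2 / 19.3 = 0.03591 hr⁻¹
Accumulation ratio R = 1 / (1 − e^(−kτ)) = 1 / (1 − e^(−0.03591×9.00)) = 1 / (1 − 0.7238) = 3.621
Loading dose = maintenance dose × R = 391 × 3.621 ≈ 1420 mg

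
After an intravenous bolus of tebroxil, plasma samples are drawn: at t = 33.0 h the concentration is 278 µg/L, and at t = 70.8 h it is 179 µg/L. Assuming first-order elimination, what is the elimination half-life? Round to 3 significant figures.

k = ln(C₁/C₂) / (t₂ − t₁) = ln(278/179) / (70.8 − 33.0)
  = 0.4402 / 37.80 = 0.01165 h⁻¹
t½ = ln 2 / k = ln 2 / 0.01165 ≈ 59.5 hours

59.5 hours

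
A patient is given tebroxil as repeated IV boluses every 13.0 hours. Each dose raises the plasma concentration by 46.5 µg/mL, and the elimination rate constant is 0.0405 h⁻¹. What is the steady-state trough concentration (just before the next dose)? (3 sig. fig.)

Fraction remaining after one interval: e^(−kτ) = e^(−0.04050 × 13.0) = 0.5907
R = 1 / (1 − 0.5907) = 2.443
Css,max = 46.5 × 2.443 = 113.6 µg/mL
Css,min = Css,max × e^(−kτ) = 113.6 × 0.5907 ≈ 67.1 µg/mL

67.1 µg/mL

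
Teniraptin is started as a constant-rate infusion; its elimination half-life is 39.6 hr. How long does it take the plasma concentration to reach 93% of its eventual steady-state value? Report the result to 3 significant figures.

152 hours

k = ln 2 / 39.6 = 0.01750 hr⁻¹
f = 1 − e^(−kt)  ⇒  t = −ln(1 − f) / k
t = −ln(1 − 0.93) / 0.01750 = 2.659 / 0.01750 ≈ 152 hours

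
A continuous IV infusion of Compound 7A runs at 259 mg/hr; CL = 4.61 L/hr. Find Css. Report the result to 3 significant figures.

56.2 mg/L

Css = infusion rate / CL = 259 / 4.61 ≈ 56.2 mg/L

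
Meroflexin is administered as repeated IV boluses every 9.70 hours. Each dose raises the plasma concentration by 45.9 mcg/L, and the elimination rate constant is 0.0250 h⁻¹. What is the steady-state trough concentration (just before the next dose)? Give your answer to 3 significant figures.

167 mcg/L

Fraction remaining after one interval: e^(−kτ) = e^(−0.02500 × 9.70) = 0.7847
R = 1 / (1 − 0.7847) = 4.644
Css,max = 45.9 × 4.644 = 213.2 mcg/L
Css,min = Css,max × e^(−kτ) = 213.2 × 0.7847 ≈ 167 mcg/L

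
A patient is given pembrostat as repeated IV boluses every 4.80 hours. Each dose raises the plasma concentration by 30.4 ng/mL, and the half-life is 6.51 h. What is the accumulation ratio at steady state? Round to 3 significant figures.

2.50

k = ln 2 / 6.51 = 0.1065 h⁻¹
Fraction remaining after one interval: e^(−kτ) = e^(−0.1065 × 4.80) = 0.5998
R = 1 / (1 − 0.5998) = 1 / 0.4002 ≈ 2.50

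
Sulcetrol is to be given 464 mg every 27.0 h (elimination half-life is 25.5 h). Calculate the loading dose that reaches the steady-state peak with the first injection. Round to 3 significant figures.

892 mg

k = ln 2 / 25.5 = 0.02718 h⁻¹
Accumulation ratio R = 1 / (1 − e^(−kτ)) = 1 / (1 − e^(−0.02718×27.0)) = 1 / (1 − 0.4800) = 1.923
Loading dose = maintenance dose × R = 464 × 1.923 ≈ 892 mg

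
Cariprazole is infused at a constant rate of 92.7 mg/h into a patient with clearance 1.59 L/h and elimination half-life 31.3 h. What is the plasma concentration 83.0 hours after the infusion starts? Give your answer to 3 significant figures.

49.0 µg/mL

Css = rate / CL = 92.7 / 1.59 = 58.30 µg/mL
k = ln 2 / 31.3 = 0.02215 h⁻¹
C(t) = Css (1 − e^(−kt)) = 58.30 × (1 − e^(−1.838)) = 58.30 × 0.8409 ≈ 49.0 µg/mL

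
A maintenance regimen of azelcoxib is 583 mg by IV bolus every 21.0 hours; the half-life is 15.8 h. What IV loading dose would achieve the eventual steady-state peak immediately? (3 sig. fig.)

968 mg

k = ln 2 / 15.8 = 0.04387 h⁻¹
Accumulation ratio R = 1 / (1 − e^(−kτ)) = 1 / (1 − e^(−0.04387×21.0)) = 1 / (1 − 0.3980) = 1.661
Loading dose = maintenance dose × R = 583 × 1.661 ≈ 968 mg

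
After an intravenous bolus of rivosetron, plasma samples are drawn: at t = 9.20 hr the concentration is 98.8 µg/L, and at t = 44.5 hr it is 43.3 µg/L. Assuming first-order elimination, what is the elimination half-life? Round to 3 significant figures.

k = ln(C₁/C₂) / (t₂ − t₁) = ln(98.8/43.3) / (44.5 − 9.20)
  = 0.8249 / 35.30 = 0.02337 hr⁻¹
t½ = ln 2 / k = ln 2 / 0.02337 ≈ 29.7 hours

29.7 hours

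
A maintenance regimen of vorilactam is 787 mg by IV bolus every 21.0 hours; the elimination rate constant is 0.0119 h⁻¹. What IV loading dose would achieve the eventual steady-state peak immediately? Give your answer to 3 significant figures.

Accumulation ratio R = 1 / (1 − e^(−kτ)) = 1 / (1 − e^(−0.01190×21.0)) = 1 / (1 − 0.7789) = 4.522
Loading dose = maintenance dose × R = 787 × 4.522 ≈ 3560 mg

3560 mg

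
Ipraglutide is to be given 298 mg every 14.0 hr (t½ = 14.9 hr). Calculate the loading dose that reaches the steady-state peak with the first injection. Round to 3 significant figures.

k = ln 2 / 14.9 = 0.04652 hr⁻¹
Accumulation ratio R = 1 / (1 − e^(−kτ)) = 1 / (1 − e^(−0.04652×14.0)) = 1 / (1 − 0.5214) = 2.089
Loading dose = maintenance dose × R = 298 × 2.089 ≈ 623 mg

623 mg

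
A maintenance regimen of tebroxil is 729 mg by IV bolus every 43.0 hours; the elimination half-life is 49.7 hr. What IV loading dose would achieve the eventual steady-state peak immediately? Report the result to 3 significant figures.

k = ln 2 / 49.7 = 0.01395 hr⁻¹
Accumulation ratio R = 1 / (1 − e^(−kτ)) = 1 / (1 − e^(−0.01395×43.0)) = 1 / (1 − 0.5490) = 2.217
Loading dose = maintenance dose × R = 729 × 2.217 ≈ 1620 mg

1620 mg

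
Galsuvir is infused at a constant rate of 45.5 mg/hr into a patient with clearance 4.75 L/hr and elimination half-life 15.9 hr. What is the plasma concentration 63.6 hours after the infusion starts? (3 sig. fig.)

Css = rate / CL = 45.5 / 4.75 = 9.579 mg/L
k = ln 2 / 15.9 = 0.04359 hr⁻¹
C(t) = Css (1 − e^(−kt)) = 9.579 × (1 − e^(−2.773)) = 9.579 × 0.9375 ≈ 8.98 mg/L

8.98 mg/L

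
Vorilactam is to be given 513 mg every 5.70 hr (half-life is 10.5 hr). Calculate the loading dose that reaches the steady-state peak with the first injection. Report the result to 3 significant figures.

k = ln 2 / 10.5 = 0.06601 hr⁻¹
Accumulation ratio R = 1 / (1 − e^(−kτ)) = 1 / (1 − e^(−0.06601×5.70)) = 1 / (1 − 0.6864) = 3.189
Loading dose = maintenance dose × R = 513 × 3.189 ≈ 1640 mg

1640 mg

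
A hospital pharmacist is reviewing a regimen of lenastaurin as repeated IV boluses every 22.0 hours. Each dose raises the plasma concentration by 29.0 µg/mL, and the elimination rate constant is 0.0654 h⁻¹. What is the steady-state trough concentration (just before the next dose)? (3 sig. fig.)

9.02 µg/mL

Fraction remaining after one interval: e^(−kτ) = e^(−0.06540 × 22.0) = 0.2372
R = 1 / (1 − 0.2372) = 1.311
Css,max = 29.0 × 1.311 = 38.02 µg/mL
Css,min = Css,max × e^(−kτ) = 38.02 × 0.2372 ≈ 9.02 µg/mL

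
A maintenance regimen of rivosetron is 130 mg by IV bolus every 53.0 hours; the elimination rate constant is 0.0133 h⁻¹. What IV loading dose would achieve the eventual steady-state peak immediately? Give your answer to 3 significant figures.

257 mg

Accumulation ratio R = 1 / (1 − e^(−kτ)) = 1 / (1 − e^(−0.01330×53.0)) = 1 / (1 − 0.4942) = 1.977
Loading dose = maintenance dose × R = 130 × 1.977 ≈ 257 mg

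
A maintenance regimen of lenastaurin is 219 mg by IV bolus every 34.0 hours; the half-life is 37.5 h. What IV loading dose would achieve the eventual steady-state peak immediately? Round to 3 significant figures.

k = ln 2 / 37.5 = 0.01848 h⁻¹
Accumulation ratio R = 1 / (1 − e^(−kτ)) = 1 / (1 − e^(−0.01848×34.0)) = 1 / (1 − 0.5334) = 2.143
Loading dose = maintenance dose × R = 219 × 2.143 ≈ 469 mg

469 mg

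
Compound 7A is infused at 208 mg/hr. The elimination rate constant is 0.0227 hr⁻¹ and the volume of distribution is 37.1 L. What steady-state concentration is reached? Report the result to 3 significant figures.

CL = k · V = 0.0227 × 37.1 = 0.8422 L/hr
Css = rate / CL = 208 / 0.8422 ≈ 247 mg/L

247 mg/L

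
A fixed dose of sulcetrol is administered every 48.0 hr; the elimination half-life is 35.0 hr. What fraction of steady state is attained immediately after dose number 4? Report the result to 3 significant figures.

k = ln 2 / 35.0 = 0.01980 hr⁻¹
f_n = 1 − e^(−nkτ) = 1 − e^(−4 × 0.01980 × 48.0) = 1 − e^(−3.802) = 1 − 0.02232 ≈ 0.978

0.978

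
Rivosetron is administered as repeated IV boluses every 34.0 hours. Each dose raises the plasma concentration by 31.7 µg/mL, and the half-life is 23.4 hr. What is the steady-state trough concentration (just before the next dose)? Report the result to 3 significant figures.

18.2 µg/mL

k = ln 2 / 23.4 = 0.02962 hr⁻¹
Fraction remaining after one interval: e^(−kτ) = e^(−0.02962 × 34.0) = 0.3653
R = 1 / (1 − 0.3653) = 1.575
Css,max = 31.7 × 1.575 = 49.94 µg/mL
Css,min = Css,max × e^(−kτ) = 49.94 × 0.3653 ≈ 18.2 µg/mL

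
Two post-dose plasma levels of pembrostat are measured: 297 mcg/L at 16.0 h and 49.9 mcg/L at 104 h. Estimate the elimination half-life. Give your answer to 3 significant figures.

34.2 hours

k = ln(C₁/C₂) / (t₂ − t₁) = ln(297/49.9) / (104 − 16.0)
  = 1.784 / 88.00 = 0.02027 h⁻¹
t½ = ln 2 / k = ln 2 / 0.02027 ≈ 34.2 hours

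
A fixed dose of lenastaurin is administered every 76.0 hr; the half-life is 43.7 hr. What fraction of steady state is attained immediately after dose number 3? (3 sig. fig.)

0.973

k = ln 2 / 43.7 = 0.01586 hr⁻¹
f_n = 1 − e^(−nkτ) = 1 − e^(−3 × 0.01586 × 76.0) = 1 − e^(−3.616) = 1 − 0.02688 ≈ 0.973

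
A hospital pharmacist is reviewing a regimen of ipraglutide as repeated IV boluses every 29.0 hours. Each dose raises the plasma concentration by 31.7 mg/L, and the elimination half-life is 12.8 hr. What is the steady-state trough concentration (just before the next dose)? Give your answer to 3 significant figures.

k = ln 2 / 12.8 = 0.05415 hr⁻¹
Fraction remaining after one interval: e^(−kτ) = e^(−0.05415 × 29.0) = 0.2080
R = 1 / (1 − 0.2080) = 1.263
Css,max = 31.7 × 1.263 = 40.02 mg/L
Css,min = Css,max × e^(−kτ) = 40.02 × 0.2080 ≈ 8.32 mg/L

8.32 mg/L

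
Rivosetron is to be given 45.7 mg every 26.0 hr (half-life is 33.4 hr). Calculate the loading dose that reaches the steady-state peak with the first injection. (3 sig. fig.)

110 mg

k = ln 2 / 33.4 = 0.02075 hr⁻¹
Accumulation ratio R = 1 / (1 − e^(−kτ)) = 1 / (1 − e^(−0.02075×26.0)) = 1 / (1 − 0.5830) = 2.398
Loading dose = maintenance dose × R = 45.7 × 2.398 ≈ 110 mg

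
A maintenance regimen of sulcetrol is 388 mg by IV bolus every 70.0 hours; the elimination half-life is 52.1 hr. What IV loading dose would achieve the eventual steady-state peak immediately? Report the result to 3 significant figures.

k = ln 2 / 52.1 = 0.01330 hr⁻¹
Accumulation ratio R = 1 / (1 − e^(−kτ)) = 1 / (1 − e^(−0.01330×70.0)) = 1 / (1 − 0.3940) = 1.650
Loading dose = maintenance dose × R = 388 × 1.650 ≈ 640 mg

640 mg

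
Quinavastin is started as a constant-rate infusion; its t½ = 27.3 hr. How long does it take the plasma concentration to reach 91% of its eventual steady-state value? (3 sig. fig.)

94.8 hours

k = ln 2 / 27.3 = 0.02539 hr⁻¹
f = 1 − e^(−kt)  ⇒  t = −ln(1 − f) / k
t = −ln(1 − 0.91) / 0.02539 = 2.408 / 0.02539 ≈ 94.8 hours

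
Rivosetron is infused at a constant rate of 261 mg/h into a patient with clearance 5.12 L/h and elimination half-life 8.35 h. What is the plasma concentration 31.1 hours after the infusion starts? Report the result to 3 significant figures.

Css = rate / CL = 261 / 5.12 = 50.98 µg/mL
k = ln 2 / 8.35 = 0.08301 h⁻¹
C(t) = Css (1 − e^(−kt)) = 50.98 × (1 − e^(−2.582)) = 50.98 × 0.9244 ≈ 47.1 µg/mL

47.1 µg/mL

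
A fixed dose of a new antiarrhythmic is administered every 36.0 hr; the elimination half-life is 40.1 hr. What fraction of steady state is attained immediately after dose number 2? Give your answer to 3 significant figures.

0.712

k = ln 2 / 40.1 = 0.01729 hr⁻¹
f_n = 1 − e^(−nkτ) = 1 − e^(−2 × 0.01729 × 36.0) = 1 − e^(−1.245) = 1 − 0.2881 ≈ 0.712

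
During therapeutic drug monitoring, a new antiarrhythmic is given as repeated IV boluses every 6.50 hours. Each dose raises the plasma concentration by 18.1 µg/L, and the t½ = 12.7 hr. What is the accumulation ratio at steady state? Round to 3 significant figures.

3.35

k = ln 2 / 12.7 = 0.05458 hr⁻¹
Fraction remaining after one interval: e^(−kτ) = e^(−0.05458 × 6.50) = 0.7013
R = 1 / (1 − 0.7013) = 1 / 0.2987 ≈ 3.35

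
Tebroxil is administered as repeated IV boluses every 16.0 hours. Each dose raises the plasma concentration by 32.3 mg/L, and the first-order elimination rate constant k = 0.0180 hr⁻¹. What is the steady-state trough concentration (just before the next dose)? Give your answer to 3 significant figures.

96.8 mg/L

Fraction remaining after one interval: e^(−kτ) = e^(−0.01800 × 16.0) = 0.7498
R = 1 / (1 − 0.7498) = 3.996
Css,max = 32.3 × 3.996 = 129.1 mg/L
Css,min = Css,max × e^(−kτ) = 129.1 × 0.7498 ≈ 96.8 mg/L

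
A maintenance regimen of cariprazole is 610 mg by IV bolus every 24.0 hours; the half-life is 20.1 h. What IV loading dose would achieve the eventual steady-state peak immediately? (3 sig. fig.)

1080 mg

k = ln 2 / 20.1 = 0.03448 h⁻¹
Accumulation ratio R = 1 / (1 − e^(−kτ)) = 1 / (1 − e^(−0.03448×24.0)) = 1 / (1 − 0.4371) = 1.776
Loading dose = maintenance dose × R = 610 × 1.776 ≈ 1080 mg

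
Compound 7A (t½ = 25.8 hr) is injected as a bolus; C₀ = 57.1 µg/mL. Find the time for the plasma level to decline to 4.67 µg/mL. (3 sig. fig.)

93.2 hours

k = ln 2 / 25.8 = 0.02687 hr⁻¹
C(t) = C₀ e^(−kt)  ⇒  t = ln(C₀/C) / k
t = ln(57.1/4.67) / 0.02687 = 2.504 / 0.02687 ≈ 93.2 hours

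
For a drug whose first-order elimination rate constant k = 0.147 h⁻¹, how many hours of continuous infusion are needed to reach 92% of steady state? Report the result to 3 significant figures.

17.2 hours

f = 1 − e^(−kt)  ⇒  t = −ln(1 − f) / k
t = −ln(1 − 0.92) / 0.1470 = 2.526 / 0.1470 ≈ 17.2 hours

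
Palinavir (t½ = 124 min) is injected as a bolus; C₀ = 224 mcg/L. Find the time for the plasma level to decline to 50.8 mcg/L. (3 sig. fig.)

k = ln 2 / 124 = 0.005590 min⁻¹
C(t) = C₀ e^(−kt)  ⇒  t = ln(C₀/C) / k
t = ln(224/50.8) / 0.005590 = 1.484 / 0.005590 ≈ 265 minutes

265 minutes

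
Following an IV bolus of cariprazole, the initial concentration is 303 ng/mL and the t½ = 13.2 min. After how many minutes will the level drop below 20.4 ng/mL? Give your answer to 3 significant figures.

k = ln 2 / 13.2 = 0.05251 min⁻¹
C(t) = C₀ e^(−kt)  ⇒  t = ln(C₀/C) / k
t = ln(303/20.4) / 0.05251 = 2.698 / 0.05251 ≈ 51.4 minutes

51.4 minutes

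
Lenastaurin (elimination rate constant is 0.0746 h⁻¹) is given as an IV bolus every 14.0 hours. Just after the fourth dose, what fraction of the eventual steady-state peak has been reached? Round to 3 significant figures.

0.985

f_n = 1 − e^(−nkτ) = 1 − e^(−4 × 0.07460 × 14.0) = 1 − e^(−4.178) = 1 − 0.01534 ≈ 0.985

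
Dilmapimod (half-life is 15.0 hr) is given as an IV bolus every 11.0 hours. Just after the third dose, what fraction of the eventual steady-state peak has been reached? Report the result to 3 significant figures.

0.782

k = ln 2 / 15.0 = 0.04621 hr⁻¹
f_n = 1 − e^(−nkτ) = 1 − e^(−3 × 0.04621 × 11.0) = 1 − e^(−1.525) = 1 − 0.2176 ≈ 0.782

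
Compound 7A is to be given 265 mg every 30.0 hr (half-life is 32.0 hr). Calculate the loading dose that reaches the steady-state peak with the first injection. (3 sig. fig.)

555 mg

k = ln 2 / 32.0 = 0.02166 hr⁻¹
Accumulation ratio R = 1 / (1 − e^(−kτ)) = 1 / (1 − e^(−0.02166×30.0)) = 1 / (1 − 0.5221) = 2.093
Loading dose = maintenance dose × R = 265 × 2.093 ≈ 555 mg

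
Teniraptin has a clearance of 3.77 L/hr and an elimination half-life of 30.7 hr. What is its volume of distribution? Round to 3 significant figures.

k = ln 2 / t½ = ln 2 / 30.7 = 0.02258 hr⁻¹
V = CL / k = 3.77 / 0.02258 ≈ 167 L

167 L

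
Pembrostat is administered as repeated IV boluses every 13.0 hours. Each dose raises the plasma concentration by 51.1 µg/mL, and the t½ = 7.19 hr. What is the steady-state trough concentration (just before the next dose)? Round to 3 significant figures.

20.4 µg/mL

k = ln 2 / 7.19 = 0.09640 hr⁻¹
Fraction remaining after one interval: e^(−kτ) = e^(−0.09640 × 13.0) = 0.2856
R = 1 / (1 − 0.2856) = 1.400
Css,max = 51.1 × 1.400 = 71.53 µg/mL
Css,min = Css,max × e^(−kτ) = 71.53 × 0.2856 ≈ 20.4 µg/mL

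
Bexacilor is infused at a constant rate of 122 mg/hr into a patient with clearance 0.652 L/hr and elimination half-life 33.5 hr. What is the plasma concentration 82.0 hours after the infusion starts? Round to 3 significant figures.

153 mg/L

Css = rate / CL = 122 / 0.652 = 187.1 mg/L
k = ln 2 / 33.5 = 0.02069 hr⁻¹
C(t) = Css (1 − e^(−kt)) = 187.1 × (1 − e^(−1.697)) = 187.1 × 0.8167 ≈ 153 mg/L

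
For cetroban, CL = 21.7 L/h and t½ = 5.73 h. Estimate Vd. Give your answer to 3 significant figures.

k = ln 2 / t½ = ln 2 / 5.73 = 0.1210 h⁻¹
V = CL / k = 21.7 / 0.1210 ≈ 179 L

179 L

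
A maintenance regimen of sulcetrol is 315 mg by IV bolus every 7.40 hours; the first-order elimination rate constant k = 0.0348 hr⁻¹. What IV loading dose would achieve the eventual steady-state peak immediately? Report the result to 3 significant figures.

Accumulation ratio R = 1 / (1 − e^(−kτ)) = 1 / (1 − e^(−0.03480×7.40)) = 1 / (1 − 0.7730) = 4.405
Loading dose = maintenance dose × R = 315 × 4.405 ≈ 1390 mg

1390 mg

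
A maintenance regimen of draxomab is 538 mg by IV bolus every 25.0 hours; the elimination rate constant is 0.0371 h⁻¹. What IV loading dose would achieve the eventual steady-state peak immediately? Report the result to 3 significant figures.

890 mg

Accumulation ratio R = 1 / (1 − e^(−kτ)) = 1 / (1 − e^(−0.03710×25.0)) = 1 / (1 − 0.3955) = 1.654
Loading dose = maintenance dose × R = 538 × 1.654 ≈ 890 mg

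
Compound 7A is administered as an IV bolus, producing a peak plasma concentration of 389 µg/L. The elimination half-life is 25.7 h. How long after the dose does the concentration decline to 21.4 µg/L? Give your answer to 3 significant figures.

108 hours

k = ln 2 / 25.7 = 0.02697 h⁻¹
C(t) = C₀ e^(−kt)  ⇒  t = ln(C₀/C) / k
t = ln(389/21.4) / 0.02697 = 2.900 / 0.02697 ≈ 108 hours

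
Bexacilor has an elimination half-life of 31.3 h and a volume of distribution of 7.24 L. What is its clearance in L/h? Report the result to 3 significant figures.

0.160 L/h

k = ln 2 / t½ = ln 2 / 31.3 = 0.02215 h⁻¹
CL = k · V = 0.02215 × 7.24 ≈ 0.160 L/h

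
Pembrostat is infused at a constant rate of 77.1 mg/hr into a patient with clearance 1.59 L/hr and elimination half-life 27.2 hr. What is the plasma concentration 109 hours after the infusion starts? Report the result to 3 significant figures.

Css = rate / CL = 77.1 / 1.59 = 48.49 mg/L
k = ln 2 / 27.2 = 0.02548 hr⁻¹
C(t) = Css (1 − e^(−kt)) = 48.49 × (1 − e^(−2.778)) = 48.49 × 0.9378 ≈ 45.5 mg/L

45.5 mg/L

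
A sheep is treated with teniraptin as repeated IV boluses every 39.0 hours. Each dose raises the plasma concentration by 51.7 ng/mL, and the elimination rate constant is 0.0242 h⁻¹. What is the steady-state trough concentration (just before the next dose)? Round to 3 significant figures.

32.9 ng/mL

Fraction remaining after one interval: e^(−kτ) = e^(−0.02420 × 39.0) = 0.3891
R = 1 / (1 − 0.3891) = 1.637
Css,max = 51.7 × 1.637 = 84.64 ng/mL
Css,min = Css,max × e^(−kτ) = 84.64 × 0.3891 ≈ 32.9 ng/mL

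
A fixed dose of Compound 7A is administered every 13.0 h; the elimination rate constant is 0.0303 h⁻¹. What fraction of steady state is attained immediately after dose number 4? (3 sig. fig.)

0.793

f_n = 1 − e^(−nkτ) = 1 − e^(−4 × 0.03030 × 13.0) = 1 − e^(−1.576) = 1 − 0.2069 ≈ 0.793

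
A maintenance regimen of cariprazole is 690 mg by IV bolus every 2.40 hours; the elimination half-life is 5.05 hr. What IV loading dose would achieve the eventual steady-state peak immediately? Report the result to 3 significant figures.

k = ln 2 / 5.05 = 0.1373 hr⁻¹
Accumulation ratio R = 1 / (1 − e^(−kτ)) = 1 / (1 − e^(−0.1373×2.40)) = 1 / (1 − 0.7193) = 3.563
Loading dose = maintenance dose × R = 690 × 3.563 ≈ 2460 mg

2460 mg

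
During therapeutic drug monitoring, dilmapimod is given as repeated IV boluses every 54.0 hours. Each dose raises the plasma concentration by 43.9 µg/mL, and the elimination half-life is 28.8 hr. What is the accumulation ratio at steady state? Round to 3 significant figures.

1.37

k = ln 2 / 28.8 = 0.02407 hr⁻¹
Fraction remaining after one interval: e^(−kτ) = e^(−0.02407 × 54.0) = 0.2726
R = 1 / (1 − 0.2726) = 1 / 0.7274 ≈ 1.37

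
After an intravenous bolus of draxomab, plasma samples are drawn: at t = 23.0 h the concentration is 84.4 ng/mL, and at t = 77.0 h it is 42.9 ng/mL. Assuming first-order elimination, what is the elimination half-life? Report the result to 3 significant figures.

k = ln(C₁/C₂) / (t₂ − t₁) = ln(84.4/42.9) / (77.0 − 23.0)
  = 0.6767 / 54.00 = 0.01253 h⁻¹
t½ = ln 2 / k = ln 2 / 0.01253 ≈ 55.3 hours

55.3 hours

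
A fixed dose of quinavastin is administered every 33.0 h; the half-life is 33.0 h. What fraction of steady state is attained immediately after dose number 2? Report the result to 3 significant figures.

0.750

k = ln 2 / 33.0 = 0.02100 h⁻¹
f_n = 1 − e^(−nkτ) = 1 − e^(−2 × 0.02100 × 33.0) = 1 − e^(−1.386) = 1 − 0.2500 ≈ 0.750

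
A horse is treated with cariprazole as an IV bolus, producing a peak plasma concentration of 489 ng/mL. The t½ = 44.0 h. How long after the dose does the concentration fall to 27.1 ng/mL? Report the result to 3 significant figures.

k = ln 2 / 44.0 = 0.01575 h⁻¹
C(t) = C₀ e^(−kt)  ⇒  t = ln(C₀/C) / k
t = ln(489/27.1) / 0.01575 = 2.893 / 0.01575 ≈ 184 hours

184 hours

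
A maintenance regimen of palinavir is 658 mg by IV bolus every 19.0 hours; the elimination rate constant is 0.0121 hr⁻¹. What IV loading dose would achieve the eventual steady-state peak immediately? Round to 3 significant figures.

Accumulation ratio R = 1 / (1 − e^(−kτ)) = 1 / (1 − e^(−0.01210×19.0)) = 1 / (1 − 0.7946) = 4.869
Loading dose = maintenance dose × R = 658 × 4.869 ≈ 3200 mg

3200 mg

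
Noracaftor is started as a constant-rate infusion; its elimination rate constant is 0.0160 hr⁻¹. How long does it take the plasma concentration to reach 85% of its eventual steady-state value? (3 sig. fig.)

119 hours

f = 1 − e^(−kt)  ⇒  t = −ln(1 − f) / k
t = −ln(1 − 0.85) / 0.01600 = 1.897 / 0.01600 ≈ 119 hours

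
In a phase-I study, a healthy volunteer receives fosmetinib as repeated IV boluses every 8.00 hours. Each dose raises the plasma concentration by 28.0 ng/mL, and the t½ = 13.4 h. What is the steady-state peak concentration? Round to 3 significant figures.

k = ln 2 / 13.4 = 0.05173 h⁻¹
Fraction remaining after one interval: e^(−kτ) = e^(−0.05173 × 8.00) = 0.6611
R = 1 / (1 − 0.6611) = 2.951
Css,max = 28.0 × 2.951 ≈ 82.6 ng/mL

82.6 ng/mL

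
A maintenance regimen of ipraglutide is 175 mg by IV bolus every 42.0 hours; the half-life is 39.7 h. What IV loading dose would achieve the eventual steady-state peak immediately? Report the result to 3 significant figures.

k = ln 2 / 39.7 = 0.01746 h⁻¹
Accumulation ratio R = 1 / (1 − e^(−kτ)) = 1 / (1 − e^(−0.01746×42.0)) = 1 / (1 − 0.4803) = 1.924
Loading dose = maintenance dose × R = 175 × 1.924 ≈ 337 mg

337 mg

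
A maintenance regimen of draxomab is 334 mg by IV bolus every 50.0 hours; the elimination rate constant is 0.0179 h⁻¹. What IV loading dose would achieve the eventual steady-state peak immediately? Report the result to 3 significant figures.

Accumulation ratio R = 1 / (1 − e^(−kτ)) = 1 / (1 − e^(−0.01790×50.0)) = 1 / (1 − 0.4086) = 1.691
Loading dose = maintenance dose × R = 334 × 1.691 ≈ 565 mg

565 mg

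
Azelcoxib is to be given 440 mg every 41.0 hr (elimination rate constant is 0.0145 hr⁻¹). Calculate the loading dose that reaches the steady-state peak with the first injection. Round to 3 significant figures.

982 mg

Accumulation ratio R = 1 / (1 − e^(−kτ)) = 1 / (1 − e^(−0.01450×41.0)) = 1 / (1 − 0.5518) = 2.231
Loading dose = maintenance dose × R = 440 × 2.231 ≈ 982 mg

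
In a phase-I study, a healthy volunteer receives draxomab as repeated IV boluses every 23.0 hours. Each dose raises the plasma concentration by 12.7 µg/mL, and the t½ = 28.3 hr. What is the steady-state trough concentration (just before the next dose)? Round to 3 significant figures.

16.8 µg/mL

k = ln 2 / 28.3 = 0.02449 hr⁻¹
Fraction remaining after one interval: e^(−kτ) = e^(−0.02449 × 23.0) = 0.5693
R = 1 / (1 − 0.5693) = 2.322
Css,max = 12.7 × 2.322 = 29.49 µg/mL
Css,min = Css,max × e^(−kτ) = 29.49 × 0.5693 ≈ 16.8 µg/mL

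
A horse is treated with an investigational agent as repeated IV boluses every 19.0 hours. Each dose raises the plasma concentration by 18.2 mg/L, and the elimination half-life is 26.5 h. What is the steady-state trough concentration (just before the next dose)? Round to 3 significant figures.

28.3 mg/L

k = ln 2 / 26.5 = 0.02616 h⁻¹
Fraction remaining after one interval: e^(−kτ) = e^(−0.02616 × 19.0) = 0.6084
R = 1 / (1 − 0.6084) = 2.553
Css,max = 18.2 × 2.553 = 46.47 mg/L
Css,min = Css,max × e^(−kτ) = 46.47 × 0.6084 ≈ 28.3 mg/L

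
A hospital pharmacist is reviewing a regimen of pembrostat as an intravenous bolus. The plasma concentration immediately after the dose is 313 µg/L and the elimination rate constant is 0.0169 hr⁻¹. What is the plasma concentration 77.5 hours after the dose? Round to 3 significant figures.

C(t) = C₀ e^(−kt) = 313 × e^(−0.01690 × 77.5) = 313 × e^(−1.310) = 313 × 0.2699 ≈ 84.5 µg/L

84.5 µg/L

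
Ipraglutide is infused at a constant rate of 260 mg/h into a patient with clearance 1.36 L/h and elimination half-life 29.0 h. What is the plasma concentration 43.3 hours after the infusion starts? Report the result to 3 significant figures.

Css = rate / CL = 260 / 1.36 = 191.2 mg/L
k = ln 2 / 29.0 = 0.02390 h⁻¹
C(t) = Css (1 − e^(−kt)) = 191.2 × (1 − e^(−1.035)) = 191.2 × 0.6448 ≈ 123 mg/L

123 mg/L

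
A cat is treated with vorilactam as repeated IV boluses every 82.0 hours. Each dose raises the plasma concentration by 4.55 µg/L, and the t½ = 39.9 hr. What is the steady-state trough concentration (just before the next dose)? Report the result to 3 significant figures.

k = ln 2 / 39.9 = 0.01737 hr⁻¹
Fraction remaining after one interval: e^(−kτ) = e^(−0.01737 × 82.0) = 0.2406
R = 1 / (1 − 0.2406) = 1.317
Css,max = 4.55 × 1.317 = 5.992 µg/L
Css,min = Css,max × e^(−kτ) = 5.992 × 0.2406 ≈ 1.44 µg/L

1.44 µg/L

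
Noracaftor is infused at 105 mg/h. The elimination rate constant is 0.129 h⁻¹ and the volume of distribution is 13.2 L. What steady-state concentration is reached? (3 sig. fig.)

61.7 mg/L

CL = k · V = 0.129 × 13.2 = 1.703 L/h
Css = rate / CL = 105 / 1.703 ≈ 61.7 mg/L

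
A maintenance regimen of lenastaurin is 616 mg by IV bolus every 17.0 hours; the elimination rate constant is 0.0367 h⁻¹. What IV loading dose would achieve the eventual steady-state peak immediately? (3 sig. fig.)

Accumulation ratio R = 1 / (1 − e^(−kτ)) = 1 / (1 − e^(−0.03670×17.0)) = 1 / (1 − 0.5359) = 2.154
Loading dose = maintenance dose × R = 616 × 2.154 ≈ 1330 mg

1330 mg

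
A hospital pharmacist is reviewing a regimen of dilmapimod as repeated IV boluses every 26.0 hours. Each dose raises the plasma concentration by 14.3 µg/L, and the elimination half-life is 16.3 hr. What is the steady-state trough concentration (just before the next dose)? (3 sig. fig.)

k = ln 2 / 16.3 = 0.04252 hr⁻¹
Fraction remaining after one interval: e^(−kτ) = e^(−0.04252 × 26.0) = 0.3310
R = 1 / (1 − 0.3310) = 1.495
Css,max = 14.3 × 1.495 = 21.38 µg/L
Css,min = Css,max × e^(−kτ) = 21.38 × 0.3310 ≈ 7.08 µg/L

7.08 µg/L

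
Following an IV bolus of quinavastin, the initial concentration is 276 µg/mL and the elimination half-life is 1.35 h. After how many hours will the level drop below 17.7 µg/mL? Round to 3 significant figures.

k = ln 2 / 1.35 = 0.5134 h⁻¹
C(t) = C₀ e^(−kt)  ⇒  t = ln(C₀/C) / k
t = ln(276/17.7) / 0.5134 = 2.747 / 0.5134 ≈ 5.35 hours

5.35 hours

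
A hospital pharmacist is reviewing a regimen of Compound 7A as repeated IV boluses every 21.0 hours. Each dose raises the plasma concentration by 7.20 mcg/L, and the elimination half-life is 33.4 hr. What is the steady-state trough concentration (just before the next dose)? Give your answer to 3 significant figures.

13.2 mcg/L

k = ln 2 / 33.4 = 0.02075 hr⁻¹
Fraction remaining after one interval: e^(−kτ) = e^(−0.02075 × 21.0) = 0.6467
R = 1 / (1 − 0.6467) = 2.831
Css,max = 7.20 × 2.831 = 20.38 mcg/L
Css,min = Css,max × e^(−kτ) = 20.38 × 0.6467 ≈ 13.2 mcg/L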